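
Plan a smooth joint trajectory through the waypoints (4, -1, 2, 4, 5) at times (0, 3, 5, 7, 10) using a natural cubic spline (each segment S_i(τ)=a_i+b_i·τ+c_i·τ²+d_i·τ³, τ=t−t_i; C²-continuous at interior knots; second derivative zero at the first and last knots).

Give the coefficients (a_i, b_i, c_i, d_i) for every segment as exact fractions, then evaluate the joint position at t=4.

Δ: Δ0=-5/3, Δ1=3/2, Δ2=1, Δ3=1/3
row 1: diag=10, rhs=19; c'=1/5, d'=19/10
row 2: denom=8−2·1/5=38/5; d'=(-3−2·19/10)/(38/5)=-17/19
row 3: denom=10−2·5/19=180/19; d'=(-4−2·-17/19)/(180/19)=-7/30
back: M3=-7/30
back: M2=-17/19−5/19·-7/30=-5/6
back: M1=19/10−1/5·-5/6=31/15
M: M0=0, M1=31/15, M2=-5/6, M3=-7/30, M4=0
seg 0: a=4, c=M0/2=0, d=(M1−M0)/(6·3)=31/270, b=Δ0−h0·(2M0+M1)/6=-27/10
seg 1: a=-1, c=M1/2=31/30, d=(M2−M1)/(6·2)=-29/120, b=Δ1−h1·(2M1+M2)/6=2/5
seg 2: a=2, c=M2/2=-5/12, d=(M3−M2)/(6·2)=1/20, b=Δ2−h2·(2M2+M3)/6=49/30
seg 3: a=4, c=M3/2=-7/60, d=(M4−M3)/(6·3)=7/540, b=Δ3−h3·(2M3+M4)/6=17/30
t_q=4 → seg 1, τ=1; S=-1+2/5·τ+31/30·τ²+-29/120·τ³=23/120

  seg 0: a=4 b=-27/10 c=0 d=31/270
  seg 1: a=-1 b=2/5 c=31/30 d=-29/120
  seg 2: a=2 b=49/30 c=-5/12 d=1/20
  seg 3: a=4 b=17/30 c=-7/60 d=7/540
S(4) = 23/120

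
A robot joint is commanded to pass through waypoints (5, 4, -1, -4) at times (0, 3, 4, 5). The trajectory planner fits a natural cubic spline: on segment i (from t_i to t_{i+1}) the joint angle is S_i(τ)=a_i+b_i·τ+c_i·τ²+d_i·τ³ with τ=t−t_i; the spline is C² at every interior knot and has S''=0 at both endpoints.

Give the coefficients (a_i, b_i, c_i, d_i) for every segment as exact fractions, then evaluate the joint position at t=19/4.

Δ: Δ0=-1/3, Δ1=-5, Δ2=-3
row 1: diag=8, rhs=-28; c'=1/8, d'=-7/2
row 2: denom=4−1·1/8=31/8; d'=(12−1·-7/2)/(31/8)=4
back: M2=4
back: M1=-7/2−1/8·4=-4
M: M0=0, M1=-4, M2=4, M3=0
seg 0: a=5, c=M0/2=0, d=(M1−M0)/(6·3)=-2/9, b=Δ0−h0·(2M0+M1)/6=5/3
seg 1: a=4, c=M1/2=-2, d=(M2−M1)/(6·1)=4/3, b=Δ1−h1·(2M1+M2)/6=-13/3
seg 2: a=-1, c=M2/2=2, d=(M3−M2)/(6·1)=-2/3, b=Δ2−h2·(2M2+M3)/6=-13/3
t_q=19/4 → seg 2, τ=3/4; S=-1+-13/3·τ+2·τ²+-2/3·τ³=-109/32

  seg 0: a=5 b=5/3 c=0 d=-2/9
  seg 1: a=4 b=-13/3 c=-2 d=4/3
  seg 2: a=-1 b=-13/3 c=2 d=-2/3
S(19/4) = -109/32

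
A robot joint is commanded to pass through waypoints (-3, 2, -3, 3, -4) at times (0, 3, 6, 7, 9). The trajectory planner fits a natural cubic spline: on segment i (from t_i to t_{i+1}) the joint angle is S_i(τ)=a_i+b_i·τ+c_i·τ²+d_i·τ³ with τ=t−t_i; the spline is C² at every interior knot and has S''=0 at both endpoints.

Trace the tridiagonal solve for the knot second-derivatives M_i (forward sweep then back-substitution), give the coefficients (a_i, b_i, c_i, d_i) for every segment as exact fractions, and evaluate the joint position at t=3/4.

Δ: Δ0=5/3, Δ1=-5/3, Δ2=6, Δ3=-7/2
row 1: diag=12, rhs=-20; c'=1/4, d'=-5/3
row 2: denom=8−3·1/4=29/4; d'=(46−3·-5/3)/(29/4)=204/29
row 3: denom=6−1·4/29=170/29; d'=(-57−1·204/29)/(170/29)=-1857/170
back: M3=-1857/170
back: M2=204/29−4/29·-1857/170=726/85
back: M1=-5/3−1/4·726/85=-1939/510
M: M0=0, M1=-1939/510, M2=726/85, M3=-1857/170, M4=0
seg 0: a=-3, c=M0/2=0, d=(M1−M0)/(6·3)=-1939/9180, b=Δ0−h0·(2M0+M1)/6=1213/340
seg 1: a=2, c=M1/2=-1939/1020, d=(M2−M1)/(6·3)=1259/1836, b=Δ1−h1·(2M1+M2)/6=-363/170
seg 2: a=-3, c=M2/2=363/85, d=(M3−M2)/(6·1)=-1103/340, b=Δ2−h2·(2M2+M3)/6=1691/340
seg 3: a=3, c=M3/2=-1857/340, d=(M4−M3)/(6·2)=619/680, b=Δ3−h3·(2M3+M4)/6=643/170
t_q=3/4 → seg 0, τ=3/4; S=-3+1213/340·τ+0·τ²+-1939/9180·τ³=-1799/4352

  seg 0: a=-3 b=1213/340 c=0 d=-1939/9180
  seg 1: a=2 b=-363/170 c=-1939/1020 d=1259/1836
  seg 2: a=-3 b=1691/340 c=363/85 d=-1103/340
  seg 3: a=3 b=643/170 c=-1857/340 d=619/680
S(3/4) = -1799/4352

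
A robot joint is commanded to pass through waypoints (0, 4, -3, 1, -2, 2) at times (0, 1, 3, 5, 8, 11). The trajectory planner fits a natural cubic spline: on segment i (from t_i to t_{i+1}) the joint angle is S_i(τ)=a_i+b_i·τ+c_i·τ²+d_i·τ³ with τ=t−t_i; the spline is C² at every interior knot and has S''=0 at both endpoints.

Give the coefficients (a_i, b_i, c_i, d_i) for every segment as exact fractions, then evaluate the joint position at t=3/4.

Δ: Δ0=4, Δ1=-7/2, Δ2=2, Δ3=-1, Δ4=4/3
row 1: diag=6, rhs=-45; c'=1/3, d'=-15/2
row 2: denom=8−2·1/3=22/3; d'=(33−2·-15/2)/(22/3)=72/11
row 3: denom=10−2·3/11=104/11; d'=(-18−2·72/11)/(104/11)=-171/52
row 4: denom=12−3·33/104=1149/104; d'=(14−3·-171/52)/(1149/104)=2482/1149
back: M4=2482/1149
back: M3=-171/52−33/104·2482/1149=-1522/383
back: M2=72/11−3/11·-1522/383=2922/383
back: M1=-15/2−1/3·2922/383=-7693/766
M: M0=0, M1=-7693/766, M2=2922/383, M3=-1522/383, M4=2482/1149, M5=0
seg 0: a=0, c=M0/2=0, d=(M1−M0)/(6·1)=-7693/4596, b=Δ0−h0·(2M0+M1)/6=26077/4596
seg 1: a=4, c=M1/2=-7693/1532, d=(M2−M1)/(6·2)=13537/9192, b=Δ1−h1·(2M1+M2)/6=1499/2298
seg 2: a=-3, c=M2/2=1461/383, d=(M3−M2)/(6·2)=-1111/1149, b=Δ2−h2·(2M2+M3)/6=-2024/1149
seg 3: a=1, c=M3/2=-761/383, d=(M4−M3)/(6·3)=3524/10341, b=Δ3−h3·(2M3+M4)/6=2176/1149
seg 4: a=-2, c=M4/2=1241/1149, d=(M5−M4)/(6·3)=-1241/10341, b=Δ4−h4·(2M4+M5)/6=-950/1149
t_q=3/4 → seg 0, τ=3/4; S=0+26077/4596·τ+0·τ²+-7693/4596·τ³=347995/98048

  seg 0: a=0 b=26077/4596 c=0 d=-7693/4596
  seg 1: a=4 b=1499/2298 c=-7693/1532 d=13537/9192
  seg 2: a=-3 b=-2024/1149 c=1461/383 d=-1111/1149
  seg 3: a=1 b=2176/1149 c=-761/383 d=3524/10341
  seg 4: a=-2 b=-950/1149 c=1241/1149 d=-1241/10341
S(3/4) = 347995/98048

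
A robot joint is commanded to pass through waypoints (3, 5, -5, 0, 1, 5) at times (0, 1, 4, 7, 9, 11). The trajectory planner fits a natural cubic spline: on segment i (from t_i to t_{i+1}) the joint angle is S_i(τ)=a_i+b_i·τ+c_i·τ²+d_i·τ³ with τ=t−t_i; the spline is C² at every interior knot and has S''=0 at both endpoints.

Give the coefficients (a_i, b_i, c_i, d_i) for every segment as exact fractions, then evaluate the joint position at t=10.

  seg 0: a=3 b=17803/6036 c=0 d=-5731/6036
  seg 1: a=5 b=305/3018 c=-5731/2012 d=10283/18108
  seg 2: a=-5 b=-10001/6036 c=1138/503 d=-2323/6036
  seg 3: a=0 b=4607/3018 c=-2417/2012 d=4153/12072
  seg 4: a=1 b=1282/1509 c=434/503 d=-217/1509
S(10) = 1292/503

Δ: Δ0=2, Δ1=-10/3, Δ2=5/3, Δ3=1/2, Δ4=2
row 1: diag=8, rhs=-32; c'=3/8, d'=-4
row 2: denom=12−3·3/8=87/8; d'=(30−3·-4)/(87/8)=112/29
row 3: denom=10−3·8/29=266/29; d'=(-7−3·112/29)/(266/29)=-77/38
row 4: denom=8−2·29/133=1006/133; d'=(9−2·-77/38)/(1006/133)=868/503
back: M4=868/503
back: M3=-77/38−29/133·868/503=-2417/1006
back: M2=112/29−8/29·-2417/1006=2276/503
back: M1=-4−3/8·2276/503=-5731/1006
M: M0=0, M1=-5731/1006, M2=2276/503, M3=-2417/1006, M4=868/503, M5=0
seg 0: a=3, c=M0/2=0, d=(M1−M0)/(6·1)=-5731/6036, b=Δ0−h0·(2M0+M1)/6=17803/6036
seg 1: a=5, c=M1/2=-5731/2012, d=(M2−M1)/(6·3)=10283/18108, b=Δ1−h1·(2M1+M2)/6=305/3018
seg 2: a=-5, c=M2/2=1138/503, d=(M3−M2)/(6·3)=-2323/6036, b=Δ2−h2·(2M2+M3)/6=-10001/6036
seg 3: a=0, c=M3/2=-2417/2012, d=(M4−M3)/(6·2)=4153/12072, b=Δ3−h3·(2M3+M4)/6=4607/3018
seg 4: a=1, c=M4/2=434/503, d=(M5−M4)/(6·2)=-217/1509, b=Δ4−h4·(2M4+M5)/6=1282/1509
t_q=10 → seg 4, τ=1; S=1+1282/1509·τ+434/503·τ²+-217/1509·τ³=1292/503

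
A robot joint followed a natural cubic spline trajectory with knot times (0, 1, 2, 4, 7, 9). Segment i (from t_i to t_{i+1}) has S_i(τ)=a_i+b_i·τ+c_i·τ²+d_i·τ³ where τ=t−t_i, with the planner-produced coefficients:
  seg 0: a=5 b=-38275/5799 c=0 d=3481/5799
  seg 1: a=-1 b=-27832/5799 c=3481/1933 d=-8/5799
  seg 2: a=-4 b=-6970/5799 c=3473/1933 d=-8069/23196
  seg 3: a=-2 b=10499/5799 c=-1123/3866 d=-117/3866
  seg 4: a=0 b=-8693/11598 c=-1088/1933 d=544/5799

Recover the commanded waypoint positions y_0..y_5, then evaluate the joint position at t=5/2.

y_0=5 y_1=-1 y_2=-4 y_3=-2 y_4=0 y_5=-3
S(5/2) = -259503/61856

y_0 = S_0(0) = a_0 = 5
y_1 = S_1(0) = a_1 = -1
y_2 = S_2(0) = a_2 = -4
y_3 = S_3(0) = a_3 = -2
y_4 = S_4(0) = a_4 = 0
y_5 = S_4(2) = -3
t_q=5/2 is in segment 2 (τ=1/2); S_2(τ)=-259503/61856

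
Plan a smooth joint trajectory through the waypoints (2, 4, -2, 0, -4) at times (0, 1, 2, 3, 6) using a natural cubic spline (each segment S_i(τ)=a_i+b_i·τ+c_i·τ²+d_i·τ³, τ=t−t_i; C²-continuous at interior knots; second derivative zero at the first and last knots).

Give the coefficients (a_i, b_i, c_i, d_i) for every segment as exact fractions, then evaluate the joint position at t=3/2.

Δ: Δ0=2, Δ1=-6, Δ2=2, Δ3=-4/3
row 1: diag=4, rhs=-48; c'=1/4, d'=-12
row 2: denom=4−1·1/4=15/4; d'=(48−1·-12)/(15/4)=16
row 3: denom=8−1·4/15=116/15; d'=(-20−1·16)/(116/15)=-135/29
back: M3=-135/29
back: M2=16−4/15·-135/29=500/29
back: M1=-12−1/4·500/29=-473/29
M: M0=0, M1=-473/29, M2=500/29, M3=-135/29, M4=0
seg 0: a=2, c=M0/2=0, d=(M1−M0)/(6·1)=-473/174, b=Δ0−h0·(2M0+M1)/6=821/174
seg 1: a=4, c=M1/2=-473/58, d=(M2−M1)/(6·1)=973/174, b=Δ1−h1·(2M1+M2)/6=-299/87
seg 2: a=-2, c=M2/2=250/29, d=(M3−M2)/(6·1)=-635/174, b=Δ2−h2·(2M2+M3)/6=-517/174
seg 3: a=0, c=M3/2=-135/58, d=(M4−M3)/(6·3)=15/58, b=Δ3−h3·(2M3+M4)/6=289/87
t_q=3/2 → seg 1, τ=1/2; S=4+-299/87·τ+-473/58·τ²+973/174·τ³=437/464

  seg 0: a=2 b=821/174 c=0 d=-473/174
  seg 1: a=4 b=-299/87 c=-473/58 d=973/174
  seg 2: a=-2 b=-517/174 c=250/29 d=-635/174
  seg 3: a=0 b=289/87 c=-135/58 d=15/58
S(3/2) = 437/464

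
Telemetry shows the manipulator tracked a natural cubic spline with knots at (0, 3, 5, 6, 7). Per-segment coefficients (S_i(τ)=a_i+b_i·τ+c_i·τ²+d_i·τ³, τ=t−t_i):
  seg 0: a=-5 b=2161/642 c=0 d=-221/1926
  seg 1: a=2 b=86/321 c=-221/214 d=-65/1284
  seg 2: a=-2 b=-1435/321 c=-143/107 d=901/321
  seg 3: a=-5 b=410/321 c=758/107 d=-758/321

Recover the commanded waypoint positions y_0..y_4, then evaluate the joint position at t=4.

y_0=-5 y_1=2 y_2=-2 y_3=-5 y_4=1
S(4) = 507/428

y_0 = S_0(0) = a_0 = -5
y_1 = S_1(0) = a_1 = 2
y_2 = S_2(0) = a_2 = -2
y_3 = S_3(0) = a_3 = -5
y_4 = S_3(1) = 1
t_q=4 is in segment 1 (τ=1); S_1(τ)=507/428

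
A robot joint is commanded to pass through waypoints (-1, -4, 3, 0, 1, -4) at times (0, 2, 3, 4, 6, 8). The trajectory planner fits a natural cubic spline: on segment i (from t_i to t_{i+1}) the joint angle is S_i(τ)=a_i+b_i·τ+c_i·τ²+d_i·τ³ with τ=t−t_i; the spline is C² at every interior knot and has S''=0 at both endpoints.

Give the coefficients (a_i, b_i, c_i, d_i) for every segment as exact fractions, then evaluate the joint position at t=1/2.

  seg 0: a=-1 b=-2625/482 c=0 d=951/964
  seg 1: a=-4 b=3081/482 c=2853/482 d=-1280/241
  seg 2: a=3 b=1107/482 c=-4827/482 d=1137/241
  seg 3: a=0 b=-1725/482 c=1995/482 d=-253/241
  seg 4: a=1 b=183/482 c=-1041/482 d=347/964
S(1/2) = -27761/7712

Δ: Δ0=-3/2, Δ1=7, Δ2=-3, Δ3=1/2, Δ4=-5/2
row 1: diag=6, rhs=51; c'=1/6, d'=17/2
row 2: denom=4−1·1/6=23/6; d'=(-60−1·17/2)/(23/6)=-411/23
row 3: denom=6−1·6/23=132/23; d'=(21−1·-411/23)/(132/23)=149/22
row 4: denom=8−2·23/66=241/33; d'=(-18−2·149/22)/(241/33)=-1041/241
back: M4=-1041/241
back: M3=149/22−23/66·-1041/241=1995/241
back: M2=-411/23−6/23·1995/241=-4827/241
back: M1=17/2−1/6·-4827/241=2853/241
M: M0=0, M1=2853/241, M2=-4827/241, M3=1995/241, M4=-1041/241, M5=0
seg 0: a=-1, c=M0/2=0, d=(M1−M0)/(6·2)=951/964, b=Δ0−h0·(2M0+M1)/6=-2625/482
seg 1: a=-4, c=M1/2=2853/482, d=(M2−M1)/(6·1)=-1280/241, b=Δ1−h1·(2M1+M2)/6=3081/482
seg 2: a=3, c=M2/2=-4827/482, d=(M3−M2)/(6·1)=1137/241, b=Δ2−h2·(2M2+M3)/6=1107/482
seg 3: a=0, c=M3/2=1995/482, d=(M4−M3)/(6·2)=-253/241, b=Δ3−h3·(2M3+M4)/6=-1725/482
seg 4: a=1, c=M4/2=-1041/482, d=(M5−M4)/(6·2)=347/964, b=Δ4−h4·(2M4+M5)/6=183/482
t_q=1/2 → seg 0, τ=1/2; S=-1+-2625/482·τ+0·τ²+951/964·τ³=-27761/7712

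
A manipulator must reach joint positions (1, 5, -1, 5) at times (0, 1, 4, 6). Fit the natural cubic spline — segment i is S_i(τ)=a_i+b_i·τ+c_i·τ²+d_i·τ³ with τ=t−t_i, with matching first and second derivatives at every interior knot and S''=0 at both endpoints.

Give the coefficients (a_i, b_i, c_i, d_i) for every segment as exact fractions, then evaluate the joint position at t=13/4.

  seg 0: a=1 b=359/71 c=0 d=-75/71
  seg 1: a=5 b=134/71 c=-225/71 d=133/213
  seg 2: a=-1 b=-19/71 c=174/71 d=-29/71
S(13/4) = 1435/4544

Δ: Δ0=4, Δ1=-2, Δ2=3
row 1: diag=8, rhs=-36; c'=3/8, d'=-9/2
row 2: denom=10−3·3/8=71/8; d'=(30−3·-9/2)/(71/8)=348/71
back: M2=348/71
back: M1=-9/2−3/8·348/71=-450/71
M: M0=0, M1=-450/71, M2=348/71, M3=0
seg 0: a=1, c=M0/2=0, d=(M1−M0)/(6·1)=-75/71, b=Δ0−h0·(2M0+M1)/6=359/71
seg 1: a=5, c=M1/2=-225/71, d=(M2−M1)/(6·3)=133/213, b=Δ1−h1·(2M1+M2)/6=134/71
seg 2: a=-1, c=M2/2=174/71, d=(M3−M2)/(6·2)=-29/71, b=Δ2−h2·(2M2+M3)/6=-19/71
t_q=13/4 → seg 1, τ=9/4; S=5+134/71·τ+-225/71·τ²+133/213·τ³=1435/4544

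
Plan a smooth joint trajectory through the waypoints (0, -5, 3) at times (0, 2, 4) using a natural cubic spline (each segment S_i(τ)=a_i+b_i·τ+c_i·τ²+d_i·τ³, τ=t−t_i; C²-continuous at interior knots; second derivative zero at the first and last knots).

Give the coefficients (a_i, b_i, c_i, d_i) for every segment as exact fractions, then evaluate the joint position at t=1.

Δ: Δ0=-5/2, Δ1=4
row 1: diag=8, rhs=39; c'=1/4, d'=39/8
back: M1=39/8
M: M0=0, M1=39/8, M2=0
seg 0: a=0, c=M0/2=0, d=(M1−M0)/(6·2)=13/32, b=Δ0−h0·(2M0+M1)/6=-33/8
seg 1: a=-5, c=M1/2=39/16, d=(M2−M1)/(6·2)=-13/32, b=Δ1−h1·(2M1+M2)/6=3/4
t_q=1 → seg 0, τ=1; S=0+-33/8·τ+0·τ²+13/32·τ³=-119/32

  seg 0: a=0 b=-33/8 c=0 d=13/32
  seg 1: a=-5 b=3/4 c=39/16 d=-13/32
S(1) = -119/32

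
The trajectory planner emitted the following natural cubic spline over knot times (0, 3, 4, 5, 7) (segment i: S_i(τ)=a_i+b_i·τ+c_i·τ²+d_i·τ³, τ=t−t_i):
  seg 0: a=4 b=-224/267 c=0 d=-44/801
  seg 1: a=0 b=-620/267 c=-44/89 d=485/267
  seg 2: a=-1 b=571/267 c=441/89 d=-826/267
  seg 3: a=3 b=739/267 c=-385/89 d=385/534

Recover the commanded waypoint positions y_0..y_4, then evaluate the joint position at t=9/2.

y_0=4 y_1=0 y_2=-1 y_3=3 y_4=-3
S(9/2) = 82/89

y_0 = S_0(0) = a_0 = 4
y_1 = S_1(0) = a_1 = 0
y_2 = S_2(0) = a_2 = -1
y_3 = S_3(0) = a_3 = 3
y_4 = S_3(2) = -3
t_q=9/2 is in segment 2 (τ=1/2); S_2(τ)=82/89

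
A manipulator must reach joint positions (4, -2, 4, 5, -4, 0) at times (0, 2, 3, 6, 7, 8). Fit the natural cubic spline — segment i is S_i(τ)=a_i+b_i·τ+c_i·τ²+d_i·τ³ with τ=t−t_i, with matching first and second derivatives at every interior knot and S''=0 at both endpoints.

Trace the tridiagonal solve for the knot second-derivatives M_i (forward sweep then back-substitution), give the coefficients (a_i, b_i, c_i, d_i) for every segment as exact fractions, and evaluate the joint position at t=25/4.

Δ: Δ0=-3, Δ1=6, Δ2=1/3, Δ3=-9, Δ4=4
row 1: diag=6, rhs=54; c'=1/6, d'=9
row 2: denom=8−1·1/6=47/6; d'=(-34−1·9)/(47/6)=-258/47
row 3: denom=8−3·18/47=322/47; d'=(-56−3·-258/47)/(322/47)=-929/161
row 4: denom=4−1·47/322=1241/322; d'=(78−1·-929/161)/(1241/322)=26974/1241
back: M4=26974/1241
back: M3=-929/161−47/322·26974/1241=-11098/1241
back: M2=-258/47−18/47·-11098/1241=-2562/1241
back: M1=9−1/6·-2562/1241=11596/1241
M: M0=0, M1=11596/1241, M2=-2562/1241, M3=-11098/1241, M4=26974/1241, M5=0
seg 0: a=4, c=M0/2=0, d=(M1−M0)/(6·2)=2899/3723, b=Δ0−h0·(2M0+M1)/6=-22765/3723
seg 1: a=-2, c=M1/2=5798/1241, d=(M2−M1)/(6·1)=-7079/3723, b=Δ1−h1·(2M1+M2)/6=12023/3723
seg 2: a=4, c=M2/2=-1281/1241, d=(M3−M2)/(6·3)=-4268/11169, b=Δ2−h2·(2M2+M3)/6=25574/3723
seg 3: a=5, c=M3/2=-5549/1241, d=(M4−M3)/(6·1)=19036/3723, b=Δ3−h3·(2M3+M4)/6=-35896/3723
seg 4: a=-4, c=M4/2=13487/1241, d=(M5−M4)/(6·1)=-13487/3723, b=Δ4−h4·(2M4+M5)/6=-12082/3723
t_q=25/4 → seg 3, τ=1/4; S=5+-35896/3723·τ+-5549/1241·τ²+19036/3723·τ³=2966/1241

  seg 0: a=4 b=-22765/3723 c=0 d=2899/3723
  seg 1: a=-2 b=12023/3723 c=5798/1241 d=-7079/3723
  seg 2: a=4 b=25574/3723 c=-1281/1241 d=-4268/11169
  seg 3: a=5 b=-35896/3723 c=-5549/1241 d=19036/3723
  seg 4: a=-4 b=-12082/3723 c=13487/1241 d=-13487/3723
S(25/4) = 2966/1241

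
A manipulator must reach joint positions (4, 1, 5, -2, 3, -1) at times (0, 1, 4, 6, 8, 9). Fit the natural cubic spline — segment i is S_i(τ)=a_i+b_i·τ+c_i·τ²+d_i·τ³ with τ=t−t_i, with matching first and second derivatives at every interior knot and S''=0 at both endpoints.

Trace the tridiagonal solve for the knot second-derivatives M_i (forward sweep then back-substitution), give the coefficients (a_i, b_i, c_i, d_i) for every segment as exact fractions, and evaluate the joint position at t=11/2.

  seg 0: a=4 b=-8648/2199 c=0 d=2051/2199
  seg 1: a=1 b=-2495/2199 c=2051/733 d=-1448/2199
  seg 2: a=5 b=-4673/2199 c=-2293/733 d=21469/17592
  seg 3: a=-2 b=29/4398 c=12297/2932 d=-25925/17592
  seg 4: a=3 b=-1982/2199 c=-3407/733 d=3407/2199
S(11/2) = -51947/46912

Δ: Δ0=-3, Δ1=4/3, Δ2=-7/2, Δ3=5/2, Δ4=-4
row 1: diag=8, rhs=26; c'=3/8, d'=13/4
row 2: denom=10−3·3/8=71/8; d'=(-29−3·13/4)/(71/8)=-310/71
row 3: denom=8−2·16/71=536/71; d'=(36−2·-310/71)/(536/71)=397/67
row 4: denom=6−2·71/268=733/134; d'=(-39−2·397/67)/(733/134)=-6814/733
back: M4=-6814/733
back: M3=397/67−71/268·-6814/733=12297/1466
back: M2=-310/71−16/71·12297/1466=-4586/733
back: M1=13/4−3/8·-4586/733=4102/733
M: M0=0, M1=4102/733, M2=-4586/733, M3=12297/1466, M4=-6814/733, M5=0
seg 0: a=4, c=M0/2=0, d=(M1−M0)/(6·1)=2051/2199, b=Δ0−h0·(2M0+M1)/6=-8648/2199
seg 1: a=1, c=M1/2=2051/733, d=(M2−M1)/(6·3)=-1448/2199, b=Δ1−h1·(2M1+M2)/6=-2495/2199
seg 2: a=5, c=M2/2=-2293/733, d=(M3−M2)/(6·2)=21469/17592, b=Δ2−h2·(2M2+M3)/6=-4673/2199
seg 3: a=-2, c=M3/2=12297/2932, d=(M4−M3)/(6·2)=-25925/17592, b=Δ3−h3·(2M3+M4)/6=29/4398
seg 4: a=3, c=M4/2=-3407/733, d=(M5−M4)/(6·1)=3407/2199, b=Δ4−h4·(2M4+M5)/6=-1982/2199
t_q=11/2 → seg 2, τ=3/2; S=5+-4673/2199·τ+-2293/733·τ²+21469/17592·τ³=-51947/46912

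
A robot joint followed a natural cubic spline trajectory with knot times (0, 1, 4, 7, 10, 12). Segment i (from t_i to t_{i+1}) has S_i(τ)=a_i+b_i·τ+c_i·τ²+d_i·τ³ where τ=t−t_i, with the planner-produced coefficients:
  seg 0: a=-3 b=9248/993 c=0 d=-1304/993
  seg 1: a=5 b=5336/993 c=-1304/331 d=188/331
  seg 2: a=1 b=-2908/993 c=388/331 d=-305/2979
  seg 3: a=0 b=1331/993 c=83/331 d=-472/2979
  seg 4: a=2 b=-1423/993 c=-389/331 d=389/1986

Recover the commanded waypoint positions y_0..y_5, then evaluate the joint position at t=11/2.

y_0=-3 y_1=5 y_2=1 y_3=0 y_4=2 y_5=-4
S(11/2) = -2915/2648

y_0 = S_0(0) = a_0 = -3
y_1 = S_1(0) = a_1 = 5
y_2 = S_2(0) = a_2 = 1
y_3 = S_3(0) = a_3 = 0
y_4 = S_4(0) = a_4 = 2
y_5 = S_4(2) = -4
t_q=11/2 is in segment 2 (τ=3/2); S_2(τ)=-2915/2648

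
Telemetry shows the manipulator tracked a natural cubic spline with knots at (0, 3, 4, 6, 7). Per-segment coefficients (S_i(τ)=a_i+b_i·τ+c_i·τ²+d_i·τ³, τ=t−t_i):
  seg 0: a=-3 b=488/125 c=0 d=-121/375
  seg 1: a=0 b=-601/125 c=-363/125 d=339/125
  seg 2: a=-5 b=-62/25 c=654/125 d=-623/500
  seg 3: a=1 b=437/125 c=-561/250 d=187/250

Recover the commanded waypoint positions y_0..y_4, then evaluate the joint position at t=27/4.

y_0=-3 y_1=0 y_2=-5 y_3=1 y_4=3
S(27/4) = 8561/3200

y_0 = S_0(0) = a_0 = -3
y_1 = S_1(0) = a_1 = 0
y_2 = S_2(0) = a_2 = -5
y_3 = S_3(0) = a_3 = 1
y_4 = S_3(1) = 3
t_q=27/4 is in segment 3 (τ=3/4); S_3(τ)=8561/3200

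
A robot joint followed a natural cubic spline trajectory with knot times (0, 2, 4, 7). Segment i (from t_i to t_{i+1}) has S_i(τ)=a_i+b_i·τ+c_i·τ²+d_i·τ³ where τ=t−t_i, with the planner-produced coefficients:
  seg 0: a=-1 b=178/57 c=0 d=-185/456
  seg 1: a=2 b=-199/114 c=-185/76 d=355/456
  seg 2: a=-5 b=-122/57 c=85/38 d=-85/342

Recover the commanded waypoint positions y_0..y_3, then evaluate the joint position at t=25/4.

y_0=-1 y_1=2 y_2=-5 y_3=2
S(25/4) = -3217/2432

y_0 = S_0(0) = a_0 = -1
y_1 = S_1(0) = a_1 = 2
y_2 = S_2(0) = a_2 = -5
y_3 = S_2(3) = 2
t_q=25/4 is in segment 2 (τ=9/4); S_2(τ)=-3217/2432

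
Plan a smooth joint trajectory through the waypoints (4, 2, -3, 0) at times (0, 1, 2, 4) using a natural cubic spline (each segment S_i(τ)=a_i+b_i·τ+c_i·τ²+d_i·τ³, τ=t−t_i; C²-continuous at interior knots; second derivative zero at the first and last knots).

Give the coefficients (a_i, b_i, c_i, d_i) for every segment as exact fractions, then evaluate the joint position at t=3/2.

  seg 0: a=4 b=-43/46 c=0 d=-49/46
  seg 1: a=2 b=-95/23 c=-147/46 d=107/46
  seg 2: a=-3 b=-163/46 c=87/23 d=-29/46
S(3/2) = -211/368

Δ: Δ0=-2, Δ1=-5, Δ2=3/2
row 1: diag=4, rhs=-18; c'=1/4, d'=-9/2
row 2: denom=6−1·1/4=23/4; d'=(39−1·-9/2)/(23/4)=174/23
back: M2=174/23
back: M1=-9/2−1/4·174/23=-147/23
M: M0=0, M1=-147/23, M2=174/23, M3=0
seg 0: a=4, c=M0/2=0, d=(M1−M0)/(6·1)=-49/46, b=Δ0−h0·(2M0+M1)/6=-43/46
seg 1: a=2, c=M1/2=-147/46, d=(M2−M1)/(6·1)=107/46, b=Δ1−h1·(2M1+M2)/6=-95/23
seg 2: a=-3, c=M2/2=87/23, d=(M3−M2)/(6·2)=-29/46, b=Δ2−h2·(2M2+M3)/6=-163/46
t_q=3/2 → seg 1, τ=1/2; S=2+-95/23·τ+-147/46·τ²+107/46·τ³=-211/368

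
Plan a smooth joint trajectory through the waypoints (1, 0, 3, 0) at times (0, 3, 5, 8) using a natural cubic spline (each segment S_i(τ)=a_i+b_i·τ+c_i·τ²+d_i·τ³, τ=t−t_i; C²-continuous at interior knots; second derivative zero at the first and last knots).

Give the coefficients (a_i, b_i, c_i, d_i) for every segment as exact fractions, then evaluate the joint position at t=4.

  seg 0: a=1 b=-17/16 c=0 d=35/432
  seg 1: a=0 b=9/8 c=35/48 d=-13/48
  seg 2: a=3 b=19/24 c=-43/48 d=43/432
S(4) = 19/12

Δ: Δ0=-1/3, Δ1=3/2, Δ2=-1
row 1: diag=10, rhs=11; c'=1/5, d'=11/10
row 2: denom=10−2·1/5=48/5; d'=(-15−2·11/10)/(48/5)=-43/24
back: M2=-43/24
back: M1=11/10−1/5·-43/24=35/24
M: M0=0, M1=35/24, M2=-43/24, M3=0
seg 0: a=1, c=M0/2=0, d=(M1−M0)/(6·3)=35/432, b=Δ0−h0·(2M0+M1)/6=-17/16
seg 1: a=0, c=M1/2=35/48, d=(M2−M1)/(6·2)=-13/48, b=Δ1−h1·(2M1+M2)/6=9/8
seg 2: a=3, c=M2/2=-43/48, d=(M3−M2)/(6·3)=43/432, b=Δ2−h2·(2M2+M3)/6=19/24
t_q=4 → seg 1, τ=1; S=0+9/8·τ+35/48·τ²+-13/48·τ³=19/12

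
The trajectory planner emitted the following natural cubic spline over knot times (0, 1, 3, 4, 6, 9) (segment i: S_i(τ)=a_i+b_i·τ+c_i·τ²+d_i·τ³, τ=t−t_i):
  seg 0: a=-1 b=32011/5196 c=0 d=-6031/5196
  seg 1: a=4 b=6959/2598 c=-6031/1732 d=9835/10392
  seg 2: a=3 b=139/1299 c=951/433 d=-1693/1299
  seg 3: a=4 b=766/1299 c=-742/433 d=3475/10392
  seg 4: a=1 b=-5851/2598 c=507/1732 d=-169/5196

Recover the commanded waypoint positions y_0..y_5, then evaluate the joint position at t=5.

y_0 = S_0(0) = a_0 = -1
y_1 = S_1(0) = a_1 = 4
y_2 = S_2(0) = a_2 = 3
y_3 = S_3(0) = a_3 = 4
y_4 = S_4(0) = a_4 = 1
y_5 = S_4(3) = -4
t_q=5 is in segment 3 (τ=1); S_3(τ)=11121/3464

y_0=-1 y_1=4 y_2=3 y_3=4 y_4=1 y_5=-4
S(5) = 11121/3464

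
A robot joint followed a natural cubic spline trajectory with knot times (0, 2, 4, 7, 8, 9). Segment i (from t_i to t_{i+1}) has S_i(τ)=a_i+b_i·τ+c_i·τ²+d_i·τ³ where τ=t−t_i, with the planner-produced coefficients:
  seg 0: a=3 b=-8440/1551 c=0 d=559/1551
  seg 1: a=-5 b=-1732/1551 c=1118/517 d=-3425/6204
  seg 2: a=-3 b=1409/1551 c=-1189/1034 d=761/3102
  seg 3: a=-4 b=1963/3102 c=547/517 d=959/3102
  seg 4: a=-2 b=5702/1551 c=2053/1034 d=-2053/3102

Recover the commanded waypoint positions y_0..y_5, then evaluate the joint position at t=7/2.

y_0=3 y_1=-5 y_2=-3 y_3=-4 y_4=-2 y_5=3
S(7/2) = -60761/16544

y_0 = S_0(0) = a_0 = 3
y_1 = S_1(0) = a_1 = -5
y_2 = S_2(0) = a_2 = -3
y_3 = S_3(0) = a_3 = -4
y_4 = S_4(0) = a_4 = -2
y_5 = S_4(1) = 3
t_q=7/2 is in segment 1 (τ=3/2); S_1(τ)=-60761/16544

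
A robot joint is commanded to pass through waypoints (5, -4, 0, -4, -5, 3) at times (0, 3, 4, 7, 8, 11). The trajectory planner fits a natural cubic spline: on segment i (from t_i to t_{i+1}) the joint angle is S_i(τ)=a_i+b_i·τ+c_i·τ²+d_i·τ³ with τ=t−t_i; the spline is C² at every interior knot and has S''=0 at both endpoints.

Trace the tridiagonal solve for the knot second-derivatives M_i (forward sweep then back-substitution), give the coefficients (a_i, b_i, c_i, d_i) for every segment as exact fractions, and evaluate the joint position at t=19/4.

Δ: Δ0=-3, Δ1=4, Δ2=-4/3, Δ3=-1, Δ4=8/3
row 1: diag=8, rhs=42; c'=1/8, d'=21/4
row 2: denom=8−1·1/8=63/8; d'=(-32−1·21/4)/(63/8)=-298/63
row 3: denom=8−3·8/21=48/7; d'=(2−3·-298/63)/(48/7)=85/36
row 4: denom=8−1·7/48=377/48; d'=(22−1·85/36)/(377/48)=2828/1131
back: M4=2828/1131
back: M3=85/36−7/48·2828/1131=2258/1131
back: M2=-298/63−8/21·2258/1131=-2070/377
back: M1=21/4−1/8·-2070/377=2238/377
M: M0=0, M1=2238/377, M2=-2070/377, M3=2258/1131, M4=2828/1131, M5=0
seg 0: a=5, c=M0/2=0, d=(M1−M0)/(6·3)=373/1131, b=Δ0−h0·(2M0+M1)/6=-2250/377
seg 1: a=-4, c=M1/2=1119/377, d=(M2−M1)/(6·1)=-718/377, b=Δ1−h1·(2M1+M2)/6=1107/377
seg 2: a=0, c=M2/2=-1035/377, d=(M3−M2)/(6·3)=146/351, b=Δ2−h2·(2M2+M3)/6=1191/377
seg 3: a=-4, c=M3/2=1129/1131, d=(M4−M3)/(6·1)=95/1131, b=Δ3−h3·(2M3+M4)/6=-785/377
seg 4: a=-5, c=M4/2=1414/1131, d=(M5−M4)/(6·3)=-1414/10179, b=Δ4−h4·(2M4+M5)/6=188/1131
t_q=19/4 → seg 2, τ=3/4; S=0+1191/377·τ+-1035/377·τ²+146/351·τ³=12071/12064

  seg 0: a=5 b=-2250/377 c=0 d=373/1131
  seg 1: a=-4 b=1107/377 c=1119/377 d=-718/377
  seg 2: a=0 b=1191/377 c=-1035/377 d=146/351
  seg 3: a=-4 b=-785/377 c=1129/1131 d=95/1131
  seg 4: a=-5 b=188/1131 c=1414/1131 d=-1414/10179
S(19/4) = 12071/12064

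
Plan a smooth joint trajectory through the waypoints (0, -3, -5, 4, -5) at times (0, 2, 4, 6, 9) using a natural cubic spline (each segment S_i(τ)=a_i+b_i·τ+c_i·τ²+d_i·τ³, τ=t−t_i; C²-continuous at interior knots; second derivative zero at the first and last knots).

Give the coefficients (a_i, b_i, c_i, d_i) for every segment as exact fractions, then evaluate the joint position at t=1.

Δ: Δ0=-3/2, Δ1=-1, Δ2=9/2, Δ3=-3
row 1: diag=8, rhs=3; c'=1/4, d'=3/8
row 2: denom=8−2·1/4=15/2; d'=(33−2·3/8)/(15/2)=43/10
row 3: denom=10−2·4/15=142/15; d'=(-45−2·43/10)/(142/15)=-402/71
back: M3=-402/71
back: M2=43/10−4/15·-402/71=825/142
back: M1=3/8−1/4·825/142=-153/142
M: M0=0, M1=-153/142, M2=825/142, M3=-402/71, M4=0
seg 0: a=0, c=M0/2=0, d=(M1−M0)/(6·2)=-51/568, b=Δ0−h0·(2M0+M1)/6=-81/71
seg 1: a=-3, c=M1/2=-153/284, d=(M2−M1)/(6·2)=163/284, b=Δ1−h1·(2M1+M2)/6=-315/142
seg 2: a=-5, c=M2/2=825/284, d=(M3−M2)/(6·2)=-543/568, b=Δ2−h2·(2M2+M3)/6=357/142
seg 3: a=4, c=M3/2=-201/71, d=(M4−M3)/(6·3)=67/213, b=Δ3−h3·(2M3+M4)/6=189/71
t_q=1 → seg 0, τ=1; S=0+-81/71·τ+0·τ²+-51/568·τ³=-699/568

  seg 0: a=0 b=-81/71 c=0 d=-51/568
  seg 1: a=-3 b=-315/142 c=-153/284 d=163/284
  seg 2: a=-5 b=357/142 c=825/284 d=-543/568
  seg 3: a=4 b=189/71 c=-201/71 d=67/213
S(1) = -699/568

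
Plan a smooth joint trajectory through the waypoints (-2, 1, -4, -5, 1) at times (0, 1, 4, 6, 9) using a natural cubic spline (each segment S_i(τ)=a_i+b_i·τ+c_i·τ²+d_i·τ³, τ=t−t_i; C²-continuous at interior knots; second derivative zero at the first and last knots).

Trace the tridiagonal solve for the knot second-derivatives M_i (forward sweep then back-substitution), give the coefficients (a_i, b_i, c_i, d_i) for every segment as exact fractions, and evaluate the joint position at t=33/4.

Δ: Δ0=3, Δ1=-5/3, Δ2=-1/2, Δ3=2
row 1: diag=8, rhs=-28; c'=3/8, d'=-7/2
row 2: denom=10−3·3/8=71/8; d'=(7−3·-7/2)/(71/8)=140/71
row 3: denom=10−2·16/71=678/71; d'=(15−2·140/71)/(678/71)=785/678
back: M3=785/678
back: M2=140/71−16/71·785/678=580/339
back: M1=-7/2−3/8·580/339=-468/113
M: M0=0, M1=-468/113, M2=580/339, M3=785/678, M4=0
seg 0: a=-2, c=M0/2=0, d=(M1−M0)/(6·1)=-78/113, b=Δ0−h0·(2M0+M1)/6=417/113
seg 1: a=1, c=M1/2=-234/113, d=(M2−M1)/(6·3)=992/3051, b=Δ1−h1·(2M1+M2)/6=183/113
seg 2: a=-4, c=M2/2=290/339, d=(M3−M2)/(6·2)=-125/2712, b=Δ2−h2·(2M2+M3)/6=-229/113
seg 3: a=-5, c=M3/2=785/1356, d=(M4−M3)/(6·3)=-785/12204, b=Δ3−h3·(2M3+M4)/6=571/678
t_q=33/4 → seg 3, τ=9/4; S=-5+571/678·τ+785/1356·τ²+-785/12204·τ³=-26239/28928

  seg 0: a=-2 b=417/113 c=0 d=-78/113
  seg 1: a=1 b=183/113 c=-234/113 d=992/3051
  seg 2: a=-4 b=-229/113 c=290/339 d=-125/2712
  seg 3: a=-5 b=571/678 c=785/1356 d=-785/12204
S(33/4) = -26239/28928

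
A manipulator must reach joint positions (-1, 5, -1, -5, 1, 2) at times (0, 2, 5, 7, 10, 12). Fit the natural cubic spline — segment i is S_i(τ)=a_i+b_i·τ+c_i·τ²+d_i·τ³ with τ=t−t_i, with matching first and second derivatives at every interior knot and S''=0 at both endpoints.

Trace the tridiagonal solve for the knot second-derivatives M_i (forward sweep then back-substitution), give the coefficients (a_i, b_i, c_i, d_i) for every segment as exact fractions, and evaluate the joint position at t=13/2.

  seg 0: a=-1 b=10603/2627 c=0 d=-1361/5254
  seg 1: a=5 b=2437/2627 c=-4083/2627 d=4558/23643
  seg 2: a=-1 b=-8387/2627 c=475/2627 d=59/284
  seg 3: a=-5 b=62/2627 c=7499/5254 d=-12113/47286
  seg 4: a=1 b=8779/5254 c=-2307/2627 d=769/5254
S(13/2) = -393499/84064

Δ: Δ0=3, Δ1=-2, Δ2=-2, Δ3=2, Δ4=1/2
row 1: diag=10, rhs=-30; c'=3/10, d'=-3
row 2: denom=10−3·3/10=91/10; d'=(0−3·-3)/(91/10)=90/91
row 3: denom=10−2·20/91=870/91; d'=(24−2·90/91)/(870/91)=334/145
row 4: denom=10−3·91/290=2627/290; d'=(-9−3·334/145)/(2627/290)=-4614/2627
back: M4=-4614/2627
back: M3=334/145−91/290·-4614/2627=7499/2627
back: M2=90/91−20/91·7499/2627=950/2627
back: M1=-3−3/10·950/2627=-8166/2627
M: M0=0, M1=-8166/2627, M2=950/2627, M3=7499/2627, M4=-4614/2627, M5=0
seg 0: a=-1, c=M0/2=0, d=(M1−M0)/(6·2)=-1361/5254, b=Δ0−h0·(2M0+M1)/6=10603/2627
seg 1: a=5, c=M1/2=-4083/2627, d=(M2−M1)/(6·3)=4558/23643, b=Δ1−h1·(2M1+M2)/6=2437/2627
seg 2: a=-1, c=M2/2=475/2627, d=(M3−M2)/(6·2)=59/284, b=Δ2−h2·(2M2+M3)/6=-8387/2627
seg 3: a=-5, c=M3/2=7499/5254, d=(M4−M3)/(6·3)=-12113/47286, b=Δ3−h3·(2M3+M4)/6=62/2627
seg 4: a=1, c=M4/2=-2307/2627, d=(M5−M4)/(6·2)=769/5254, b=Δ4−h4·(2M4+M5)/6=8779/5254
t_q=13/2 → seg 2, τ=3/2; S=-1+-8387/2627·τ+475/2627·τ²+59/284·τ³=-393499/84064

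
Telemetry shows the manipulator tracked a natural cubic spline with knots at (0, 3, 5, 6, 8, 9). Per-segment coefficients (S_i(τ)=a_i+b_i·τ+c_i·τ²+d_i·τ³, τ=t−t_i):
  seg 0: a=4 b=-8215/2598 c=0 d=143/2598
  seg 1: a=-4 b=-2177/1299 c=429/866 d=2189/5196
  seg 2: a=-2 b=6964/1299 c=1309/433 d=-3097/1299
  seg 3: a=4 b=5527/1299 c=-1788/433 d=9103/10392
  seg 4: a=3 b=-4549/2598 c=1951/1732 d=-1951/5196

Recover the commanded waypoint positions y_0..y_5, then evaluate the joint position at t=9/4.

y_0 = S_0(0) = a_0 = 4
y_1 = S_1(0) = a_1 = -4
y_2 = S_2(0) = a_2 = -2
y_3 = S_3(0) = a_3 = 4
y_4 = S_4(0) = a_4 = 3
y_5 = S_4(1) = 2
t_q=9/4 is in segment 0 (τ=9/4); S_0(τ)=-137875/55424

y_0=4 y_1=-4 y_2=-2 y_3=4 y_4=3 y_5=2
S(9/4) = -137875/55424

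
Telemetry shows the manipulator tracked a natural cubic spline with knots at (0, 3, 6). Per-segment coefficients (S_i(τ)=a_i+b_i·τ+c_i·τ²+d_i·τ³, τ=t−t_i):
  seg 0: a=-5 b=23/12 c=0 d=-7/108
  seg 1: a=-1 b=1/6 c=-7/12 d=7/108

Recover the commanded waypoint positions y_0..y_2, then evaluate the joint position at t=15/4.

y_0 = S_0(0) = a_0 = -5
y_1 = S_1(0) = a_1 = -1
y_2 = S_1(3) = -4
t_q=15/4 is in segment 1 (τ=3/4); S_1(τ)=-301/256

y_0=-5 y_1=-1 y_2=-4
S(15/4) = -301/256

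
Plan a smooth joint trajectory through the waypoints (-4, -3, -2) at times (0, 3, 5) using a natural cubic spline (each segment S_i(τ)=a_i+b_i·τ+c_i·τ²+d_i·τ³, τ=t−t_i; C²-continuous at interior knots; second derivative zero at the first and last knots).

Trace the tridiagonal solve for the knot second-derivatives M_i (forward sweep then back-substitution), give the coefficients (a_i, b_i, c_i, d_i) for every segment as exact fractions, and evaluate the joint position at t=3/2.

  seg 0: a=-4 b=17/60 c=0 d=1/180
  seg 1: a=-3 b=13/30 c=1/20 d=-1/120
S(3/2) = -569/160

Δ: Δ0=1/3, Δ1=1/2
row 1: diag=10, rhs=1; c'=1/5, d'=1/10
back: M1=1/10
M: M0=0, M1=1/10, M2=0
seg 0: a=-4, c=M0/2=0, d=(M1−M0)/(6·3)=1/180, b=Δ0−h0·(2M0+M1)/6=17/60
seg 1: a=-3, c=M1/2=1/20, d=(M2−M1)/(6·2)=-1/120, b=Δ1−h1·(2M1+M2)/6=13/30
t_q=3/2 → seg 0, τ=3/2; S=-4+17/60·τ+0·τ²+1/180·τ³=-569/160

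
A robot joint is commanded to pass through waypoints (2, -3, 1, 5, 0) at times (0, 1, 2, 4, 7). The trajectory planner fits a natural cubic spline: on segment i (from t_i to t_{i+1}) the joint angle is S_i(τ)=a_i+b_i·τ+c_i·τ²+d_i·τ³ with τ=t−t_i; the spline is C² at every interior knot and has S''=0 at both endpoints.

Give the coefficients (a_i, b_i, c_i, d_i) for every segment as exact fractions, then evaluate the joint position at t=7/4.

Δ: Δ0=-5, Δ1=4, Δ2=2, Δ3=-5/3
row 1: diag=4, rhs=54; c'=1/4, d'=27/2
row 2: denom=6−1·1/4=23/4; d'=(-12−1·27/2)/(23/4)=-102/23
row 3: denom=10−2·8/23=214/23; d'=(-22−2·-102/23)/(214/23)=-151/107
back: M3=-151/107
back: M2=-102/23−8/23·-151/107=-422/107
back: M1=27/2−1/4·-422/107=1550/107
M: M0=0, M1=1550/107, M2=-422/107, M3=-151/107, M4=0
seg 0: a=2, c=M0/2=0, d=(M1−M0)/(6·1)=775/321, b=Δ0−h0·(2M0+M1)/6=-2380/321
seg 1: a=-3, c=M1/2=775/107, d=(M2−M1)/(6·1)=-986/321, b=Δ1−h1·(2M1+M2)/6=-55/321
seg 2: a=1, c=M2/2=-211/107, d=(M3−M2)/(6·2)=271/1284, b=Δ2−h2·(2M2+M3)/6=1637/321
seg 3: a=5, c=M3/2=-151/214, d=(M4−M3)/(6·3)=151/1926, b=Δ3−h3·(2M3+M4)/6=-82/321
t_q=7/4 → seg 1, τ=3/4; S=-3+-55/321·τ+775/107·τ²+-986/321·τ³=-1199/3424

  seg 0: a=2 b=-2380/321 c=0 d=775/321
  seg 1: a=-3 b=-55/321 c=775/107 d=-986/321
  seg 2: a=1 b=1637/321 c=-211/107 d=271/1284
  seg 3: a=5 b=-82/321 c=-151/214 d=151/1926
S(7/4) = -1199/3424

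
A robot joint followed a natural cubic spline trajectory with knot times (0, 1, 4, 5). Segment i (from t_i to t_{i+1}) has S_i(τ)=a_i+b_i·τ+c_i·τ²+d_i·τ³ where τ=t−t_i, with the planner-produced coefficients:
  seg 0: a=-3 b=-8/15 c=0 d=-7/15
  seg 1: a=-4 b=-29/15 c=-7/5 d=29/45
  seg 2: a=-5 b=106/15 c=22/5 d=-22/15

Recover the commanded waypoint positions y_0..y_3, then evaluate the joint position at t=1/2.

y_0 = S_0(0) = a_0 = -3
y_1 = S_1(0) = a_1 = -4
y_2 = S_2(0) = a_2 = -5
y_3 = S_2(1) = 5
t_q=1/2 is in segment 0 (τ=1/2); S_0(τ)=-133/40

y_0=-3 y_1=-4 y_2=-5 y_3=5
S(1/2) = -133/40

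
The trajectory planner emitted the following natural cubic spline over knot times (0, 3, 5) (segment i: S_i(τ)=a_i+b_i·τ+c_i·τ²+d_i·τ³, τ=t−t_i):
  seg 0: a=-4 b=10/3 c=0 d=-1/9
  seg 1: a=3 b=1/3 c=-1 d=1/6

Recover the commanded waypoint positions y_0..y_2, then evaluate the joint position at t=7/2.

y_0 = S_0(0) = a_0 = -4
y_1 = S_1(0) = a_1 = 3
y_2 = S_1(2) = 1
t_q=7/2 is in segment 1 (τ=1/2); S_1(τ)=47/16

y_0=-4 y_1=3 y_2=1
S(7/2) = 47/16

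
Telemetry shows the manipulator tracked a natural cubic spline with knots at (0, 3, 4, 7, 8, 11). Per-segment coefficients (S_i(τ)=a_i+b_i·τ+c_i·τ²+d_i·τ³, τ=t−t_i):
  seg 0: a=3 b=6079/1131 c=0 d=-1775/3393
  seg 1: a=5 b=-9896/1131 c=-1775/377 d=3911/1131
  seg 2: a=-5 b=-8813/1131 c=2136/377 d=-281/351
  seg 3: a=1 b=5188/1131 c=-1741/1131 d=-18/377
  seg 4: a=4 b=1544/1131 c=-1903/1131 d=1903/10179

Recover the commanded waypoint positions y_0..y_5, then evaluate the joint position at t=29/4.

y_0=3 y_1=5 y_2=-5 y_3=1 y_4=4 y_5=-2
S(29/4) = 24729/12064

y_0 = S_0(0) = a_0 = 3
y_1 = S_1(0) = a_1 = 5
y_2 = S_2(0) = a_2 = -5
y_3 = S_3(0) = a_3 = 1
y_4 = S_4(0) = a_4 = 4
y_5 = S_4(3) = -2
t_q=29/4 is in segment 3 (τ=1/4); S_3(τ)=24729/12064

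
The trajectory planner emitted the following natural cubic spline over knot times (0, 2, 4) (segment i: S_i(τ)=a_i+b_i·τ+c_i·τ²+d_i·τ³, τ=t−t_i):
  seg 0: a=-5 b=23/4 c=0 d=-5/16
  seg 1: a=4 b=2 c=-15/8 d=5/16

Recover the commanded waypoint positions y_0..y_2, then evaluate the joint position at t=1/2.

y_0 = S_0(0) = a_0 = -5
y_1 = S_1(0) = a_1 = 4
y_2 = S_1(2) = 3
t_q=1/2 is in segment 0 (τ=1/2); S_0(τ)=-277/128

y_0=-5 y_1=4 y_2=3
S(1/2) = -277/128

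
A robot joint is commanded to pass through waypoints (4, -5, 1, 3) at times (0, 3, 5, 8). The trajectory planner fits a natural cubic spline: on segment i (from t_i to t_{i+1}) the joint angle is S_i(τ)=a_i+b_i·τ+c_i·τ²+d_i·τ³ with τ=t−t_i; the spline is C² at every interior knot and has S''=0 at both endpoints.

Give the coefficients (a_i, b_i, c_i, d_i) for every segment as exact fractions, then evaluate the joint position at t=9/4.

  seg 0: a=4 b=-241/48 c=0 d=97/432
  seg 1: a=-5 b=25/24 c=97/48 d=-25/48
  seg 2: a=1 b=23/8 c=-53/48 d=53/432
S(9/4) = -4853/1024

Δ: Δ0=-3, Δ1=3, Δ2=2/3
row 1: diag=10, rhs=36; c'=1/5, d'=18/5
row 2: denom=10−2·1/5=48/5; d'=(-14−2·18/5)/(48/5)=-53/24
back: M2=-53/24
back: M1=18/5−1/5·-53/24=97/24
M: M0=0, M1=97/24, M2=-53/24, M3=0
seg 0: a=4, c=M0/2=0, d=(M1−M0)/(6·3)=97/432, b=Δ0−h0·(2M0+M1)/6=-241/48
seg 1: a=-5, c=M1/2=97/48, d=(M2−M1)/(6·2)=-25/48, b=Δ1−h1·(2M1+M2)/6=25/24
seg 2: a=1, c=M2/2=-53/48, d=(M3−M2)/(6·3)=53/432, b=Δ2−h2·(2M2+M3)/6=23/8
t_q=9/4 → seg 0, τ=9/4; S=4+-241/48·τ+0·τ²+97/432·τ³=-4853/1024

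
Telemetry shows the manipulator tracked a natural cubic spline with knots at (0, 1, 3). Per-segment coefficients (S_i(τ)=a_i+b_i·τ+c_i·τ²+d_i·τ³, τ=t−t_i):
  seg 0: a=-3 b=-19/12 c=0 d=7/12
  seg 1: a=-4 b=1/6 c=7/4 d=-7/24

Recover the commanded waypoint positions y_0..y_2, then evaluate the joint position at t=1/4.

y_0=-3 y_1=-4 y_2=1
S(1/4) = -867/256

y_0 = S_0(0) = a_0 = -3
y_1 = S_1(0) = a_1 = -4
y_2 = S_1(2) = 1
t_q=1/4 is in segment 0 (τ=1/4); S_0(τ)=-867/256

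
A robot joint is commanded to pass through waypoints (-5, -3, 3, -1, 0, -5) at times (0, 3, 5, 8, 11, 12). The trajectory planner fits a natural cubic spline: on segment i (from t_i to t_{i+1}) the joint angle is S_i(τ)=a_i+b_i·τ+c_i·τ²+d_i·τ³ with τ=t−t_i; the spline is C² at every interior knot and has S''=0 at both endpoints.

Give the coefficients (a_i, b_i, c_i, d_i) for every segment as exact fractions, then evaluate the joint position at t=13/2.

Δ: Δ0=2/3, Δ1=3, Δ2=-4/3, Δ3=1/3, Δ4=-5
row 1: diag=10, rhs=14; c'=1/5, d'=7/5
row 2: denom=10−2·1/5=48/5; d'=(-26−2·7/5)/(48/5)=-3
row 3: denom=12−3·5/16=177/16; d'=(10−3·-3)/(177/16)=304/177
row 4: denom=8−3·16/59=424/59; d'=(-32−3·304/177)/(424/59)=-274/53
back: M4=-274/53
back: M3=304/177−16/59·-274/53=496/159
back: M2=-3−5/16·496/159=-632/159
back: M1=7/5−1/5·-632/159=349/159
M: M0=0, M1=349/159, M2=-632/159, M3=496/159, M4=-274/53, M5=0
seg 0: a=-5, c=M0/2=0, d=(M1−M0)/(6·3)=349/2862, b=Δ0−h0·(2M0+M1)/6=-137/318
seg 1: a=-3, c=M1/2=349/318, d=(M2−M1)/(6·2)=-109/212, b=Δ1−h1·(2M1+M2)/6=455/159
seg 2: a=3, c=M2/2=-316/159, d=(M3−M2)/(6·3)=188/477, b=Δ2−h2·(2M2+M3)/6=172/159
seg 3: a=-1, c=M3/2=248/159, d=(M4−M3)/(6·3)=-659/1431, b=Δ3−h3·(2M3+M4)/6=-32/159
seg 4: a=0, c=M4/2=-137/53, d=(M5−M4)/(6·1)=137/159, b=Δ4−h4·(2M4+M5)/6=-521/159
t_q=13/2 → seg 2, τ=3/2; S=3+172/159·τ+-316/159·τ²+188/477·τ³=157/106

  seg 0: a=-5 b=-137/318 c=0 d=349/2862
  seg 1: a=-3 b=455/159 c=349/318 d=-109/212
  seg 2: a=3 b=172/159 c=-316/159 d=188/477
  seg 3: a=-1 b=-32/159 c=248/159 d=-659/1431
  seg 4: a=0 b=-521/159 c=-137/53 d=137/159
S(13/2) = 157/106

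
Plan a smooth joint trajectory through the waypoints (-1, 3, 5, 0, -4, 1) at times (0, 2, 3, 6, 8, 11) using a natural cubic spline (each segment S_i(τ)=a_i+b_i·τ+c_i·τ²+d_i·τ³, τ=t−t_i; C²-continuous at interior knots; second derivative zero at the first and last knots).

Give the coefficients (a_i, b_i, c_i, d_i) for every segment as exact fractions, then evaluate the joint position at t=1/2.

Δ: Δ0=2, Δ1=2, Δ2=-5/3, Δ3=-2, Δ4=5/3
row 1: diag=6, rhs=0; c'=1/6, d'=0
row 2: denom=8−1·1/6=47/6; d'=(-22−1·0)/(47/6)=-132/47
row 3: denom=10−3·18/47=416/47; d'=(-2−3·-132/47)/(416/47)=151/208
row 4: denom=10−2·47/208=993/104; d'=(22−2·151/208)/(993/104)=2137/993
back: M4=2137/993
back: M3=151/208−47/208·2137/993=238/993
back: M2=-132/47−18/47·238/993=-960/331
back: M1=0−1/6·-960/331=160/331
M: M0=0, M1=160/331, M2=-960/331, M3=238/993, M4=2137/993, M5=0
seg 0: a=-1, c=M0/2=0, d=(M1−M0)/(6·2)=40/993, b=Δ0−h0·(2M0+M1)/6=1826/993
seg 1: a=3, c=M1/2=80/331, d=(M2−M1)/(6·1)=-560/993, b=Δ1−h1·(2M1+M2)/6=2306/993
seg 2: a=5, c=M2/2=-480/331, d=(M3−M2)/(6·3)=1559/8937, b=Δ2−h2·(2M2+M3)/6=1106/993
seg 3: a=0, c=M3/2=119/993, d=(M4−M3)/(6·2)=211/1324, b=Δ3−h3·(2M3+M4)/6=-2857/993
seg 4: a=-4, c=M4/2=2137/1986, d=(M5−M4)/(6·3)=-2137/17874, b=Δ4−h4·(2M4+M5)/6=-482/993
t_q=1/2 → seg 0, τ=1/2; S=-1+1826/993·τ+0·τ²+40/993·τ³=-25/331

  seg 0: a=-1 b=1826/993 c=0 d=40/993
  seg 1: a=3 b=2306/993 c=80/331 d=-560/993
  seg 2: a=5 b=1106/993 c=-480/331 d=1559/8937
  seg 3: a=0 b=-2857/993 c=119/993 d=211/1324
  seg 4: a=-4 b=-482/993 c=2137/1986 d=-2137/17874
S(1/2) = -25/331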